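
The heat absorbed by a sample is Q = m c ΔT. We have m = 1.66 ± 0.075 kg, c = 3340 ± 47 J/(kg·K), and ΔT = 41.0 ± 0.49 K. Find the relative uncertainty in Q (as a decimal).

Products/powers → add relative errors in quadrature, weighted by exponent:
  (1·δm/m)² = (1×0.0452)² = 0.00204;  (1·δc/c)² = (1×0.0141)² = 0.000198;  (1·δΔT/ΔT)² = (1×0.0120)² = 0.000143
δQ/Q = √(0.00238) = 0.0488

0.0488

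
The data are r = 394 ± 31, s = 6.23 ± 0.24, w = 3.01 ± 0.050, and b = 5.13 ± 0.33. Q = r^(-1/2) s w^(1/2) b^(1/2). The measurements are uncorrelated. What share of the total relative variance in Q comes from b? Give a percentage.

25.0%

(δQ/Q)² = (−½·δr/r)² + (1·δs/s)² + (½·δw/w)² + (½·δb/b)²
  r term: (-0.5×0.0787)² = 0.00155
  s term: (1×0.0385)² = 0.00148
  w term: (0.5×0.0166)² = 6.9e-05
  b term: (0.5×0.0643)² = 0.00103
Total = 0.00414. Share from b = 0.00103/0.00414 = 0.250.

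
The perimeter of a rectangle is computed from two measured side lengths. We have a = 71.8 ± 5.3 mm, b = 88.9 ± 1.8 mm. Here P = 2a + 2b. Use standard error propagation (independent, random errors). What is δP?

11.2 mm

Each term contributes (cᵢ δxᵢ)² to (δP)²:
  (2·δa)² = 112;  (2·δb)² = 13.0
δP = √(125) = 11.2 mm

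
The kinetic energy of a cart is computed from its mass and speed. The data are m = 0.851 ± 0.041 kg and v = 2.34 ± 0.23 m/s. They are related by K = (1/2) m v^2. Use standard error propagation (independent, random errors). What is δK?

0.472 J

Products/powers → add relative errors in quadrature, weighted by exponent:
  (1·δm/m)² = (1×0.0482)² = 0.00232;  (2·δv/v)² = (2×0.0983)² = 0.0386
δK/K = √(0.0410) = 0.202
K = 2.33 J, so δK = 0.202 × 2.33 = 0.472 J.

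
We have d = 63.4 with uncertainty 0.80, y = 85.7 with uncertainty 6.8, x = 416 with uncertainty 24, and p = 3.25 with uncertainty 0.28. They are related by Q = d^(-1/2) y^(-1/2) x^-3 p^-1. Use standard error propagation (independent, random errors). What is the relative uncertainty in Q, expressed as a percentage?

19.7%

For a monomial Q ∝ d^(-1/2), y^(-1/2), x^-3, p^-1, fractional errors add in quadrature:
  (−½·δd/d)² = (-0.5×0.0126)² = 3.98e-05;  (−½·δy/y)² = (-0.5×0.0793)² = 0.00157;  (-3·δx/x)² = (-3×0.0577)² = 0.0300;  (-1·δp/p)² = (-1×0.0862)² = 0.00742
δQ/Q = √(0.0390) = 0.197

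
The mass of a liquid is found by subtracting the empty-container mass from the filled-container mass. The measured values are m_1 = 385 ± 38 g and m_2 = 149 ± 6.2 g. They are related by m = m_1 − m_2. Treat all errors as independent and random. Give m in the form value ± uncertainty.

236 ± 38.5 g

Absolute uncertainties add in quadrature for a linear combination:
  (δm_1)² = 1440;  (δm_2)² = 38.4
δm = √(1480) = 38.5 g
m = 236 g.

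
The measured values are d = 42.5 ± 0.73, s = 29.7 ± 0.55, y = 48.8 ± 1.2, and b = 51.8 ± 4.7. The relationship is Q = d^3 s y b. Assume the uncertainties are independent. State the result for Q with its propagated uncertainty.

Products/powers → add relative errors in quadrature, weighted by exponent:
  (3·δd/d)² = (3×0.0172)² = 0.00266;  (1·δs/s)² = (1×0.0185)² = 0.000343;  (1·δy/y)² = (1×0.0246)² = 0.000605;  (1·δb/b)² = (1×0.0907)² = 0.00823
δQ/Q = √(0.0118) = 0.109
Q = 5.76e+09, so δQ = 0.109 × 5.76e+09 = 6.27e+08.

(5.76 ± 0.627) × 10^9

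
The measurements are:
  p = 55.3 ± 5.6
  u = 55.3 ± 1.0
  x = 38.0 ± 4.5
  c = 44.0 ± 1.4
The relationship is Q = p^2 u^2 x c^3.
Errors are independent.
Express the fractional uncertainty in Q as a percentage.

Q is a product of powers, so relative uncertainties combine in quadrature:
  (2·δp/p)² = (2×0.101)² = 0.0410;  (2·δu/u)² = (2×0.0181)² = 0.00131;  (1·δx/x)² = (1×0.118)² = 0.0140;  (3·δc/c)² = (3×0.0318)² = 0.00911
δQ/Q = √(0.0655) = 0.256

25.6%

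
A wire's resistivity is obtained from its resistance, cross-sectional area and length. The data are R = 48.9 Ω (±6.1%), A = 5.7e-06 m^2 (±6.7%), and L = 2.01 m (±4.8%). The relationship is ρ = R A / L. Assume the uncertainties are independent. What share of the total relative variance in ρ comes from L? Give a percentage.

21.9%

(δρ/ρ)² = (1·δR/R)² + (1·δA/A)² + (-1·δL/L)²
  R term: (1×0.0610)² = 0.00372
  A term: (1×0.0670)² = 0.00449
  L term: (-1×0.0480)² = 0.00230
Total = 0.0105. Share from L = 0.00230/0.0105 = 0.219.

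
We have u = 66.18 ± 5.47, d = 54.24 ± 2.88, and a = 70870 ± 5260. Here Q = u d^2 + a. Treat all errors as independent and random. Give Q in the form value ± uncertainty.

Let p = u·d^2 = 194700. δp/p = √((1·δu/u)² + (2·δd/d)²) = √(0.00683 + 0.0113) = 0.135, so δp = 26200.
Q = p + a: δQ = √(δp² + δa²) = √(6.86e+08 + 2.77e+07) = 26700
Q = 265600.

265600 ± 26700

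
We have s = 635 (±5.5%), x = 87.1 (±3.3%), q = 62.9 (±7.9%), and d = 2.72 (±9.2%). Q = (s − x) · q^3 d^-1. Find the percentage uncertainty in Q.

26.2%

Let u = s − x = 548. δu = √(δs² + δx²) = √(1220 + 8.26) = 35.0, so δu/u = 0.0640.
Q is then a monomial in u, q, d:
δQ/Q = √((δu/u)² + (3·δq/q)² + (-1·δd/d)²) = √(0.00409 + 0.0562 + 0.00846) = 0.262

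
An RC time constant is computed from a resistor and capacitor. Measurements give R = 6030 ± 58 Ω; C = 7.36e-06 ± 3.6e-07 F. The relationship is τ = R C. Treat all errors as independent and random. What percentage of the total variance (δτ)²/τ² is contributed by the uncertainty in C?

(δτ/τ)² = (1·δR/R)² + (1·δC/C)²
  R term: (1×0.00962)² = 9.25e-05
  C term: (1×0.0489)² = 0.00239
Total = 0.00249. Share from C = 0.00239/0.00249 = 0.963.

96.3%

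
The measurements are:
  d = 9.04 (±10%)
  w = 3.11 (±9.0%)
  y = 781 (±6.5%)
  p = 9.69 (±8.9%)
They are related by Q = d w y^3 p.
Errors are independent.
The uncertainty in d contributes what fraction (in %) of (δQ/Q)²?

(δQ/Q)² = (1·δd/d)² + (1·δw/w)² + (3·δy/y)² + (1·δp/p)²
  d term: (1×0.100)² = 0.0100
  w term: (1×0.0900)² = 0.00810
  y term: (3×0.0650)² = 0.0380
  p term: (1×0.0890)² = 0.00792
Total = 0.0640. Share from d = 0.0100/0.0640 = 0.156.

15.6%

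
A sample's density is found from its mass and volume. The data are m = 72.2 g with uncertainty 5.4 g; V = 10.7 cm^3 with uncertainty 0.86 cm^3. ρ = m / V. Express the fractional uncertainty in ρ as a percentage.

11.0%

For a monomial ρ ∝ m, V^-1, fractional errors add in quadrature:
  (1·δm/m)² = (1×0.0748)² = 0.00559;  (-1·δV/V)² = (-1×0.0804)² = 0.00646
δρ/ρ = √(0.0121) = 0.110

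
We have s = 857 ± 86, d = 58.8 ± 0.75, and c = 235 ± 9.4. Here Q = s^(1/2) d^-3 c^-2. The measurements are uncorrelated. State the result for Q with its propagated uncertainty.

(2.61 ± 0.266) × 10^-9

For a monomial Q ∝ s^(1/2), d^-3, c^-2, fractional errors add in quadrature:
  (½·δs/s)² = (0.5×0.100)² = 0.00252;  (-3·δd/d)² = (-3×0.0128)² = 0.00146;  (-2·δc/c)² = (-2×0.0400)² = 0.00640
δQ/Q = √(0.0104) = 0.102
Q = 2.61e-09, so δQ = 0.102 × 2.61e-09 = 2.66e-10.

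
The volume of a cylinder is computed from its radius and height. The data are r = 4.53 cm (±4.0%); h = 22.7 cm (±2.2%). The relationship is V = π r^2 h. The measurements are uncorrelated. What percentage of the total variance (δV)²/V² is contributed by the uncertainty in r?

93.0%

(δV/V)² = (2·δr/r)² + (1·δh/h)²
  r term: (2×0.0400)² = 0.00640
  h term: (1×0.0220)² = 0.000484
Total = 0.00688. Share from r = 0.00640/0.00688 = 0.930.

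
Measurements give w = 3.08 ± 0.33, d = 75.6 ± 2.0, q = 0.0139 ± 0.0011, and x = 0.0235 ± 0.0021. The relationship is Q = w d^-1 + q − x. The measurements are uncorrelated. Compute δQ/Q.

0.163

Let p = w·d^-1 = 0.0407. δp/p = √((1·δw/w)² + (-1·δd/d)²) = √(0.0115 + 0.000700) = 0.110, so δp = 0.00450.
Q = p + q − x: δQ = √(δp² + δq² + δx²) = √(2.02e-05 + 1.21e-06 + 4.41e-06) = 0.00508
Q = 0.0311, so δQ/Q = 0.00508/0.0311 = 0.163.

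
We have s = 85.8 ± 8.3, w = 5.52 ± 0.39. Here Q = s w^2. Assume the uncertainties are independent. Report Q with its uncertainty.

2610 ± 448

Relative error in a monomial: (δQ/Q)² = Σ (nᵢ · δxᵢ/xᵢ)².
  (1·δs/s)² = (1×0.0967)² = 0.00936;  (2·δw/w)² = (2×0.0707)² = 0.0200
δQ/Q = √(0.0293) = 0.171
Q = 2610, so δQ = 0.171 × 2610 = 448.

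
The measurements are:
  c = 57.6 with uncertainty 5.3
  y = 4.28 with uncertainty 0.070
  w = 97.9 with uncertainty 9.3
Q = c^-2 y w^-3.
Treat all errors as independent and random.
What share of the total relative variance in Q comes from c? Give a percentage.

(δQ/Q)² = (-2·δc/c)² + (1·δy/y)² + (-3·δw/w)²
  c term: (-2×0.0920)² = 0.0339
  y term: (1×0.0164)² = 0.000267
  w term: (-3×0.0950)² = 0.0812
Total = 0.115. Share from c = 0.0339/0.115 = 0.294.

29.4%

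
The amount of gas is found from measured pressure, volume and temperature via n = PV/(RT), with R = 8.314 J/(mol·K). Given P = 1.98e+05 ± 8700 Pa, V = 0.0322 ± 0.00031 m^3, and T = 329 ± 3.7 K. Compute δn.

0.108 mol

Relative error in a monomial: (δn/n)² = Σ (nᵢ · δxᵢ/xᵢ)².
  (1·δP/P)² = (1×0.0439)² = 0.00193;  (1·δV/V)² = (1×0.00963)² = 9.27e-05;  (-1·δT/T)² = (-1×0.0112)² = 0.000126
δn/n = √(0.00215) = 0.0464
n = 2.33 mol, so δn = 0.0464 × 2.33 = 0.108 mol.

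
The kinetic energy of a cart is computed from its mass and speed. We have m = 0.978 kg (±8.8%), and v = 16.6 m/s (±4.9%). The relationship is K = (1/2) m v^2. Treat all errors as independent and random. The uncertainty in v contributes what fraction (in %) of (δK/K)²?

(δK/K)² = (1·δm/m)² + (2·δv/v)²
  m term: (1×0.0880)² = 0.00774
  v term: (2×0.0490)² = 0.00960
Total = 0.0173. Share from v = 0.00960/0.0173 = 0.554.

55.4%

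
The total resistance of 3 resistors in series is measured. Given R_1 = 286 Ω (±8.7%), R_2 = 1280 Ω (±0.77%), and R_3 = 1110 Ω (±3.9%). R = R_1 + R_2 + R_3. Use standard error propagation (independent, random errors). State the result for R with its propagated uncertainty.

Sums and differences: (δR)² = Σ (cᵢ δxᵢ)².
  (δR_1)² = 619;  (δR_2)² = 97.1;  (δR_3)² = 1870
δR = √(2590) = 50.9 Ω
R = 2680 Ω.

2680 ± 50.9 Ω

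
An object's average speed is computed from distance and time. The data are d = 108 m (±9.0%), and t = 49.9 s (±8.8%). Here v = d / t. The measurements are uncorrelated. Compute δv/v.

For a monomial v ∝ d, t^-1, fractional errors add in quadrature:
  (1·δd/d)² = (1×0.0900)² = 0.00810;  (-1·δt/t)² = (-1×0.0880)² = 0.00774
δv/v = √(0.0158) = 0.126

0.126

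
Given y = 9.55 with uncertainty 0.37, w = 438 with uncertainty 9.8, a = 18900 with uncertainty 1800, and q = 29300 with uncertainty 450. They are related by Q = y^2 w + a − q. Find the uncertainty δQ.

3720

Let p = y^2·w = 39900. δp/p = √((2·δy/y)² + (1·δw/w)²) = √(0.00600 + 0.000501) = 0.0807, so δp = 3220.
Q = p + a − q: δQ = √(δp² + δa² + δq²) = √(1.04e+07 + 3.24e+06 + 2.02e+05) = 3720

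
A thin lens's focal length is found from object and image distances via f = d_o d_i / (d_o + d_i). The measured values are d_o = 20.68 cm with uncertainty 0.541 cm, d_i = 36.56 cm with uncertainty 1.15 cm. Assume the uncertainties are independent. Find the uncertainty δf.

0.267 cm

∂f/∂d_o = (d_i/(d_o+d_i))² = 0.408;  ∂f/∂d_i = (d_o/(d_o+d_i))² = 0.131
δf = √((∂f/∂d_o · δd_o)² + (∂f/∂d_i · δd_i)²) = √(0.0487 + 0.0225) = 0.267 cm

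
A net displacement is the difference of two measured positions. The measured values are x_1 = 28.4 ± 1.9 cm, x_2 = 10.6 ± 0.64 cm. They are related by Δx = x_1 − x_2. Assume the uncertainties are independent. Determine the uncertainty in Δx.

2.00 cm

Each term contributes (cᵢ δxᵢ)² to (δΔx)²:
  (δx_1)² = 3.61;  (δx_2)² = 0.410
δΔx = √(4.02) = 2.00 cm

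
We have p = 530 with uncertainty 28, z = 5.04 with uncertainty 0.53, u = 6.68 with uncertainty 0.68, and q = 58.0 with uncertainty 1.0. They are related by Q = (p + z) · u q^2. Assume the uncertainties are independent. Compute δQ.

Let w = p + z = 535. δw = √(δp² + δz²) = √(784 + 0.281) = 28.0, so δw/w = 0.0523.
Q is then a monomial in w, u, q:
δQ/Q = √((δw/w)² + (1·δu/u)² + (2·δq/q)²) = √(0.00274 + 0.0104 + 0.00119) = 0.120
Q = 1.2e+07, so δQ = 0.120 × 1.2e+07 = 1.44e+06.

1.44e+06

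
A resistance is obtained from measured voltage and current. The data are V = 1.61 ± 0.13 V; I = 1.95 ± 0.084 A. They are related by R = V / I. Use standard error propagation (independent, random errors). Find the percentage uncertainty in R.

Relative error in a monomial: (δR/R)² = Σ (nᵢ · δxᵢ/xᵢ)².
  (1·δV/V)² = (1×0.0807)² = 0.00652;  (-1·δI/I)² = (-1×0.0431)² = 0.00186
δR/R = √(0.00838) = 0.0915

9.15%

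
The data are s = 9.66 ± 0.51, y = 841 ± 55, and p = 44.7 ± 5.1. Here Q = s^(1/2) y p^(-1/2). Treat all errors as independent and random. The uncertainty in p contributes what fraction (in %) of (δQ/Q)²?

(δQ/Q)² = (½·δs/s)² + (1·δy/y)² + (−½·δp/p)²
  s term: (0.5×0.0528)² = 0.000697
  y term: (1×0.0654)² = 0.00428
  p term: (-0.5×0.114)² = 0.00325
Total = 0.00823. Share from p = 0.00325/0.00823 = 0.396.

39.6%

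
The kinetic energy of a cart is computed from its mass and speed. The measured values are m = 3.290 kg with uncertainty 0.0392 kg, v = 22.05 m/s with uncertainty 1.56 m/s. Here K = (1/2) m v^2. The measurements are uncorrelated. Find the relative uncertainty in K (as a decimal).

0.142

Products/powers → add relative errors in quadrature, weighted by exponent:
  (1·δm/m)² = (1×0.0119)² = 0.000142;  (2·δv/v)² = (2×0.0707)² = 0.0200
δK/K = √(0.0202) = 0.142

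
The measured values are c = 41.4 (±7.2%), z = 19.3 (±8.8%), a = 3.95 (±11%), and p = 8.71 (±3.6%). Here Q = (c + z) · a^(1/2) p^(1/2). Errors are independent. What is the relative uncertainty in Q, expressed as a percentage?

8.09%

Let u = c + z = 60.7. δu = √(δc² + δz²) = √(8.89 + 2.88) = 3.43, so δu/u = 0.0565.
Q is then a monomial in u, a, p:
δQ/Q = √((δu/u)² + (½·δa/a)² + (½·δp/p)²) = √(0.00319 + 0.00302 + 0.000324) = 0.0809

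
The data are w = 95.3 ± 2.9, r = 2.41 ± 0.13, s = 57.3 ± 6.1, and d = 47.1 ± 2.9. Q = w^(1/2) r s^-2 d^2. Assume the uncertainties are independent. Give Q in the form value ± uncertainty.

Each factor contributes (exponent × relative error)² to (δQ/Q)²:
  (½·δw/w)² = (0.5×0.0304)² = 0.000231;  (1·δr/r)² = (1×0.0539)² = 0.00291;  (-2·δs/s)² = (-2×0.106)² = 0.0453;  (2·δd/d)² = (2×0.0616)² = 0.0152
δQ/Q = √(0.0636) = 0.252
Q = 15.9, so δQ = 0.252 × 15.9 = 4.01.

15.9 ± 4.01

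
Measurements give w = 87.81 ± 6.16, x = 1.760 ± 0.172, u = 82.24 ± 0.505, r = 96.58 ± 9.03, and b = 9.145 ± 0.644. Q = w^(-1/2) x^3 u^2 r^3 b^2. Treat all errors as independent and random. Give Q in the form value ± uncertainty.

Products/powers → add relative errors in quadrature, weighted by exponent:
  (−½·δw/w)² = (-0.5×0.0702)² = 0.00123;  (3·δx/x)² = (3×0.0977)² = 0.0860;  (2·δu/u)² = (2×0.00614)² = 0.000151;  (3·δr/r)² = (3×0.0935)² = 0.0787;  (2·δb/b)² = (2×0.0704)² = 0.0198
δQ/Q = √(0.186) = 0.431
Q = 2.965e+11, so δQ = 0.431 × 2.965e+11 = 1.28e+11.

(2.965 ± 1.28) × 10^11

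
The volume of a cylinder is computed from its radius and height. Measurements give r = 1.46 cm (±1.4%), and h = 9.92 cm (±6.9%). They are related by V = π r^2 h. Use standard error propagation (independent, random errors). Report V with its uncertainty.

66.4 ± 4.95 cm^3

V is a product of powers, so relative uncertainties combine in quadrature:
  (2·δr/r)² = (2×0.0140)² = 0.000784;  (1·δh/h)² = (1×0.0690)² = 0.00476
δV/V = √(0.00555) = 0.0745
V = 66.4 cm^3, so δV = 0.0745 × 66.4 = 4.95 cm^3.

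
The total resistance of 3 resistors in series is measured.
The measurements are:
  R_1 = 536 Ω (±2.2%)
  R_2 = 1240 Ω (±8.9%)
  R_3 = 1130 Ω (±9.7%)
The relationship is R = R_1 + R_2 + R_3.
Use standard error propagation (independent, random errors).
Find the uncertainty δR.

Sums and differences: (δR)² = Σ (cᵢ δxᵢ)².
  (δR_1)² = 139;  (δR_2)² = 12200;  (δR_3)² = 12000
δR = √(24300) = 156 Ω

156 Ω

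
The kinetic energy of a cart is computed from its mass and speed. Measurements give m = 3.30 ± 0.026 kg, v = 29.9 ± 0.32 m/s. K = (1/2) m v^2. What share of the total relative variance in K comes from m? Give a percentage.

(δK/K)² = (1·δm/m)² + (2·δv/v)²
  m term: (1×0.00788)² = 6.21e-05
  v term: (2×0.0107)² = 0.000458
Total = 0.000520. Share from m = 6.21e-05/0.000520 = 0.119.

11.9%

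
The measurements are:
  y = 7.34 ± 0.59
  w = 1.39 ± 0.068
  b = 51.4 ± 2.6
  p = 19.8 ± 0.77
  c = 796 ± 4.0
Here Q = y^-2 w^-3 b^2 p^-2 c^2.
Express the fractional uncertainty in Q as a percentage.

For a monomial Q ∝ y^-2, w^-3, b^2, p^-2, c^2, fractional errors add in quadrature:
  (-2·δy/y)² = (-2×0.0804)² = 0.0258;  (-3·δw/w)² = (-3×0.0489)² = 0.0215;  (2·δb/b)² = (2×0.0506)² = 0.0102;  (-2·δp/p)² = (-2×0.0389)² = 0.00605;  (2·δc/c)² = (2×0.00503)² = 0.000101
δQ/Q = √(0.0638) = 0.253

25.3%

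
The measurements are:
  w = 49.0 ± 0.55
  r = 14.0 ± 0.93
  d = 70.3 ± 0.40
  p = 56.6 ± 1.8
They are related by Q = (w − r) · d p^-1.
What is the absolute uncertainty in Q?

1.94

Let u = w − r = 35.0. δu = √(δw² + δr²) = √(0.303 + 0.865) = 1.08, so δu/u = 0.0309.
Q is then a monomial in u, d, p:
δQ/Q = √((δu/u)² + (1·δd/d)² + (-1·δp/p)²) = √(0.000953 + 3.24e-05 + 0.00101) = 0.0447
Q = 43.5, so δQ = 0.0447 × 43.5 = 1.94.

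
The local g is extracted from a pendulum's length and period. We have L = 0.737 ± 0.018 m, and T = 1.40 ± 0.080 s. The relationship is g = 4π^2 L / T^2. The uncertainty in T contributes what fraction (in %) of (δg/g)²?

95.6%

(δg/g)² = (1·δL/L)² + (-2·δT/T)²
  L term: (1×0.0244)² = 0.000596
  T term: (-2×0.0571)² = 0.0131
Total = 0.0137. Share from T = 0.0131/0.0137 = 0.956.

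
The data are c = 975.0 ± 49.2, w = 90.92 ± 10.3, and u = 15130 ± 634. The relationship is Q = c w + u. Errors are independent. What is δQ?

Let p = c·w = 88650. δp/p = √((1·δc/c)² + (1·δw/w)²) = √(0.00255 + 0.0128) = 0.124, so δp = 11000.
Q = p + u: δQ = √(δp² + δu²) = √(1.21e+08 + 4.02e+05) = 11000

11000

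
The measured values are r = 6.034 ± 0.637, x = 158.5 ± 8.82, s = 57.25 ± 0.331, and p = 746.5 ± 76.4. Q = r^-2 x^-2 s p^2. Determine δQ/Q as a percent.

31.4%

Relative error in a monomial: (δQ/Q)² = Σ (nᵢ · δxᵢ/xᵢ)².
  (-2·δr/r)² = (-2×0.106)² = 0.0446;  (-2·δx/x)² = (-2×0.0556)² = 0.0124;  (1·δs/s)² = (1×0.00578)² = 3.34e-05;  (2·δp/p)² = (2×0.102)² = 0.0419
δQ/Q = √(0.0989) = 0.314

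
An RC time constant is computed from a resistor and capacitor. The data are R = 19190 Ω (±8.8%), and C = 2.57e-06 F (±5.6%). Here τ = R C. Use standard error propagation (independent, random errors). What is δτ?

0.00514 s

Since τ is a product/quotient, work with relative uncertainties:
  (1·δR/R)² = (1×0.0880)² = 0.00774;  (1·δC/C)² = (1×0.0560)² = 0.00314
δτ/τ = √(0.0109) = 0.104
τ = 0.04932 s, so δτ = 0.104 × 0.04932 = 0.00514 s.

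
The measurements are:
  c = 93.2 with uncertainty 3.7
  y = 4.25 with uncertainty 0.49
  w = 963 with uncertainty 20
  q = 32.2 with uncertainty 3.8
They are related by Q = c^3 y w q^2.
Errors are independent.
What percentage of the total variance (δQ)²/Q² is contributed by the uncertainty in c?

17.0%

(δQ/Q)² = (3·δc/c)² + (1·δy/y)² + (1·δw/w)² + (2·δq/q)²
  c term: (3×0.0397)² = 0.0142
  y term: (1×0.115)² = 0.0133
  w term: (1×0.0208)² = 0.000431
  q term: (2×0.118)² = 0.0557
Total = 0.0836. Share from c = 0.0142/0.0836 = 0.170.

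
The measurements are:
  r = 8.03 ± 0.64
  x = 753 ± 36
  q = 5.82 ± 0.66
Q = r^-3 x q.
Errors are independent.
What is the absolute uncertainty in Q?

For a monomial Q ∝ r^-3, x, q, fractional errors add in quadrature:
  (-3·δr/r)² = (-3×0.0797)² = 0.0572;  (1·δx/x)² = (1×0.0478)² = 0.00229;  (1·δq/q)² = (1×0.113)² = 0.0129
δQ/Q = √(0.0723) = 0.269
Q = 8.46, so δQ = 0.269 × 8.46 = 2.28.

2.28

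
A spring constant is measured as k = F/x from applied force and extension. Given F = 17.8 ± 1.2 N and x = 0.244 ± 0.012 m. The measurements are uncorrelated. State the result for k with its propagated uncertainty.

k is a product of powers, so relative uncertainties combine in quadrature:
  (1·δF/F)² = (1×0.0674)² = 0.00454;  (-1·δx/x)² = (-1×0.0492)² = 0.00242
δk/k = √(0.00696) = 0.0834
k = 73.0 N/m, so δk = 0.0834 × 73.0 = 6.09 N/m.

73.0 ± 6.09 N/m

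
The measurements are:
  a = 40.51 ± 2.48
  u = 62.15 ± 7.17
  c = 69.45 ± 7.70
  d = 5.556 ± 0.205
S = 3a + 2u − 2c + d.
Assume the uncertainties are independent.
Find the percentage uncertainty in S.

19.8%

Each term contributes (cᵢ δxᵢ)² to (δS)²:
  (3·δa)² = 55.4;  (2·δu)² = 206;  (2·δc)² = 237;  (δd)² = 0.0420
δS = √(498) = 22.3
S = 112.5, so δS/S = 22.3/112.5 = 0.198.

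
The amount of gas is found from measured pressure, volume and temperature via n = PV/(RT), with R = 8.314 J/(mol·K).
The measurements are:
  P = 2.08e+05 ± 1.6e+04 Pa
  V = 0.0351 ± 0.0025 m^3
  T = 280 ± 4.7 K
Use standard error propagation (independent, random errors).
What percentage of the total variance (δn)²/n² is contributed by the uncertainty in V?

(δn/n)² = (1·δP/P)² + (1·δV/V)² + (-1·δT/T)²
  P term: (1×0.0769)² = 0.00592
  V term: (1×0.0712)² = 0.00507
  T term: (-1×0.0168)² = 0.000282
Total = 0.0113. Share from V = 0.00507/0.0113 = 0.450.

45.0%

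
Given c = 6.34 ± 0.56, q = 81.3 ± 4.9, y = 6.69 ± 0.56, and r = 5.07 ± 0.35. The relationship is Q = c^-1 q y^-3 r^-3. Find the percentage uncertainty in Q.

Each factor contributes (exponent × relative error)² to (δQ/Q)²:
  (-1·δc/c)² = (-1×0.0883)² = 0.00780;  (1·δq/q)² = (1×0.0603)² = 0.00363;  (-3·δy/y)² = (-3×0.0837)² = 0.0631;  (-3·δr/r)² = (-3×0.0690)² = 0.0429
δQ/Q = √(0.117) = 0.343

34.3%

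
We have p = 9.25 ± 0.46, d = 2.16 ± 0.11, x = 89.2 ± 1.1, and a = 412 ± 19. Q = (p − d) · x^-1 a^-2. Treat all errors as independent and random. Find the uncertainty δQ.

Let u = p − d = 7.09. δu = √(δp² + δd²) = √(0.212 + 0.0121) = 0.473, so δu/u = 0.0667.
Q is then a monomial in u, x, a:
δQ/Q = √((δu/u)² + (-1·δx/x)² + (-2·δa/a)²) = √(0.00445 + 0.000152 + 0.00851) = 0.114
Q = 4.68e-07, so δQ = 0.114 × 4.68e-07 = 5.36e-08.

5.36e-08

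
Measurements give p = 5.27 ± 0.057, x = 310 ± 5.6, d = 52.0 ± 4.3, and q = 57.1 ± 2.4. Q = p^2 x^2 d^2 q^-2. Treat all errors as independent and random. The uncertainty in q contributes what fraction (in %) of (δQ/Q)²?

19.5%

(δQ/Q)² = (2·δp/p)² + (2·δx/x)² + (2·δd/d)² + (-2·δq/q)²
  p term: (2×0.0108)² = 0.000468
  x term: (2×0.0181)² = 0.00131
  d term: (2×0.0827)² = 0.0274
  q term: (-2×0.0420)² = 0.00707
Total = 0.0362. Share from q = 0.00707/0.0362 = 0.195.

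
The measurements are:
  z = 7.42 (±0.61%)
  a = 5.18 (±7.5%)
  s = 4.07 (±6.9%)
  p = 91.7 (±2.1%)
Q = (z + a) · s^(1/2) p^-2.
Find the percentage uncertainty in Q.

Let u = z + a = 12.6. δu = √(δz² + δa²) = √(0.00205 + 0.151) = 0.391, so δu/u = 0.0310.
Q is then a monomial in u, s, p:
δQ/Q = √((δu/u)² + (½·δs/s)² + (-2·δp/p)²) = √(0.000964 + 0.00119 + 0.00176) = 0.0626

6.26%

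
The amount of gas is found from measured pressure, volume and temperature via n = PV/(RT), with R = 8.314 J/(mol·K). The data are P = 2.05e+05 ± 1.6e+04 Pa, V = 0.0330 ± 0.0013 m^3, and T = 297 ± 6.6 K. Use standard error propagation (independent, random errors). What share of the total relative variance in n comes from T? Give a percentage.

6.07%

(δn/n)² = (1·δP/P)² + (1·δV/V)² + (-1·δT/T)²
  P term: (1×0.0780)² = 0.00609
  V term: (1×0.0394)² = 0.00155
  T term: (-1×0.0222)² = 0.000494
Total = 0.00814. Share from T = 0.000494/0.00814 = 0.0607.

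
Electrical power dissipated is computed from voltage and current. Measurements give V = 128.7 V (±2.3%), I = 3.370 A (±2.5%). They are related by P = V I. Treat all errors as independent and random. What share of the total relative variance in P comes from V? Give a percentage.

45.8%

(δP/P)² = (1·δV/V)² + (1·δI/I)²
  V term: (1×0.0230)² = 0.000529
  I term: (1×0.0250)² = 0.000625
Total = 0.00115. Share from V = 0.000529/0.00115 = 0.458.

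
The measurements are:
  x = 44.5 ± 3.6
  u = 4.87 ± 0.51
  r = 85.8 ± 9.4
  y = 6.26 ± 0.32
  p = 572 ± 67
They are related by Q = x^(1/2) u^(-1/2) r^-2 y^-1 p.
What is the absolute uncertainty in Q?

Relative error in a monomial: (δQ/Q)² = Σ (nᵢ · δxᵢ/xᵢ)².
  (½·δx/x)² = (0.5×0.0809)² = 0.00164;  (−½·δu/u)² = (-0.5×0.105)² = 0.00274;  (-2·δr/r)² = (-2×0.110)² = 0.0480;  (-1·δy/y)² = (-1×0.0511)² = 0.00261;  (1·δp/p)² = (1×0.117)² = 0.0137
δQ/Q = √(0.0687) = 0.262
Q = 0.0375, so δQ = 0.262 × 0.0375 = 0.00984.

0.00984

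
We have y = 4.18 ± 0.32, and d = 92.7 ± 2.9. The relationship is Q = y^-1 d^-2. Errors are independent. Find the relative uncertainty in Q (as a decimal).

Since Q is a product/quotient, work with relative uncertainties:
  (-1·δy/y)² = (-1×0.0766)² = 0.00586;  (-2·δd/d)² = (-2×0.0313)² = 0.00391
δQ/Q = √(0.00978) = 0.0989

0.0989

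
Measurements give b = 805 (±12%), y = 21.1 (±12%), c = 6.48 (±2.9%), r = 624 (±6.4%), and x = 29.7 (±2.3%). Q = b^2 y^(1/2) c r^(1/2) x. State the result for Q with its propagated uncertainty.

(1.43 ± 0.361) × 10^10

Q is a product of powers, so relative uncertainties combine in quadrature:
  (2·δb/b)² = (2×0.120)² = 0.0576;  (½·δy/y)² = (0.5×0.120)² = 0.00360;  (1·δc/c)² = (1×0.0290)² = 0.000841;  (½·δr/r)² = (0.5×0.0640)² = 0.00102;  (1·δx/x)² = (1×0.0230)² = 0.000529
δQ/Q = √(0.0636) = 0.252
Q = 1.43e+10, so δQ = 0.252 × 1.43e+10 = 3.61e+09.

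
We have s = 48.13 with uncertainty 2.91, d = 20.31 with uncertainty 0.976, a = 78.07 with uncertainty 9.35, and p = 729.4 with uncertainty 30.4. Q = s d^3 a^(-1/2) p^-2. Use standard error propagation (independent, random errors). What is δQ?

0.0160

Q is a product of powers, so relative uncertainties combine in quadrature:
  (1·δs/s)² = (1×0.0605)² = 0.00366;  (3·δd/d)² = (3×0.0481)² = 0.0208;  (−½·δa/a)² = (-0.5×0.120)² = 0.00359;  (-2·δp/p)² = (-2×0.0417)² = 0.00695
δQ/Q = √(0.0350) = 0.187
Q = 0.08578, so δQ = 0.187 × 0.08578 = 0.0160.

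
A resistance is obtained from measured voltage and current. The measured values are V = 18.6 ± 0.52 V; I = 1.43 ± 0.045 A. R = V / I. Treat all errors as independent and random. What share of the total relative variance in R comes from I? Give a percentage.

55.9%

(δR/R)² = (1·δV/V)² + (-1·δI/I)²
  V term: (1×0.0280)² = 0.000782
  I term: (-1×0.0315)² = 0.000990
Total = 0.00177. Share from I = 0.000990/0.00177 = 0.559.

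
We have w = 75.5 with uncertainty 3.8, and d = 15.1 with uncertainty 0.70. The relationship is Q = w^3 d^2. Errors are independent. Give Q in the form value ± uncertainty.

For a monomial Q ∝ w^3, d^2, fractional errors add in quadrature:
  (3·δw/w)² = (3×0.0503)² = 0.0228;  (2·δd/d)² = (2×0.0464)² = 0.00860
δQ/Q = √(0.0314) = 0.177
Q = 9.81e+07, so δQ = 0.177 × 9.81e+07 = 1.74e+07.

(9.81 ± 1.74) × 10^7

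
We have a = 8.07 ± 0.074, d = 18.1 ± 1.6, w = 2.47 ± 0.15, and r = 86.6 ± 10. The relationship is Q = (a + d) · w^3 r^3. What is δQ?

Let u = a + d = 26.2. δu = √(δa² + δd²) = √(0.00548 + 2.56) = 1.60, so δu/u = 0.0612.
Q is then a monomial in u, w, r:
δQ/Q = √((δu/u)² + (3·δw/w)² + (3·δr/r)²) = √(0.00375 + 0.0332 + 0.120) = 0.396
Q = 2.56e+08, so δQ = 0.396 × 2.56e+08 = 1.01e+08.

1.01e+08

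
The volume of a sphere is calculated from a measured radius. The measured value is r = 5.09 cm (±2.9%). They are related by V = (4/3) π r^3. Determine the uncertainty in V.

Products/powers → add relative errors in quadrature, weighted by exponent:
  (3·δr/r)² = (3×0.0290)² = 0.00757
δV/V = √(0.00757) = 0.0870
V = 552 cm^3, so δV = 0.0870 × 552 = 48.1 cm^3.

48.1 cm^3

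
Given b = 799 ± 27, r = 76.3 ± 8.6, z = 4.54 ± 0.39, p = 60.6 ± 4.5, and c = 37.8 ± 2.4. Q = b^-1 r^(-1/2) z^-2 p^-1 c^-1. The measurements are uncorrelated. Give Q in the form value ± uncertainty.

Since Q is a product/quotient, work with relative uncertainties:
  (-1·δb/b)² = (-1×0.0338)² = 0.00114;  (−½·δr/r)² = (-0.5×0.113)² = 0.00318;  (-2·δz/z)² = (-2×0.0859)² = 0.0295;  (-1·δp/p)² = (-1×0.0743)² = 0.00551;  (-1·δc/c)² = (-1×0.0635)² = 0.00403
δQ/Q = √(0.0434) = 0.208
Q = 3.03e-09, so δQ = 0.208 × 3.03e-09 = 6.32e-10.

(3.03 ± 0.632) × 10^-9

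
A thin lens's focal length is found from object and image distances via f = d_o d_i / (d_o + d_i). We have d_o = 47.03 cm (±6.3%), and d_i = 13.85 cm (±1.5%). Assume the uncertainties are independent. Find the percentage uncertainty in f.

1.84%

∂f/∂d_o = (d_i/(d_o+d_i))² = 0.0518;  ∂f/∂d_i = (d_o/(d_o+d_i))² = 0.597
δf = √((∂f/∂d_o · δd_o)² + (∂f/∂d_i · δd_i)²) = √(0.0235 + 0.0154) = 0.197 cm
f = 10.70 cm, so δf/f = 0.197/10.70 = 0.0184.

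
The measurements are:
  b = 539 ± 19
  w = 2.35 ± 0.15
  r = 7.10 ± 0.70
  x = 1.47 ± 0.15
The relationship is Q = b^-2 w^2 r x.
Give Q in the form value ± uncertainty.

Each factor contributes (exponent × relative error)² to (δQ/Q)²:
  (-2·δb/b)² = (-2×0.0353)² = 0.00497;  (2·δw/w)² = (2×0.0638)² = 0.0163;  (1·δr/r)² = (1×0.0986)² = 0.00972;  (1·δx/x)² = (1×0.102)² = 0.0104
δQ/Q = √(0.0414) = 0.203
Q = 0.000198, so δQ = 0.203 × 0.000198 = 4.04e-05.

(1.98 ± 0.404) × 10^-4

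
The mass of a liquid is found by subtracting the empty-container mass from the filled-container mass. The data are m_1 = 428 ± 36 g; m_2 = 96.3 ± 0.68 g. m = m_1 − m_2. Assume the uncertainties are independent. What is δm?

36.0 g

Each term contributes (cᵢ δxᵢ)² to (δm)²:
  (δm_1)² = 1300;  (δm_2)² = 0.462
δm = √(1300) = 36.0 g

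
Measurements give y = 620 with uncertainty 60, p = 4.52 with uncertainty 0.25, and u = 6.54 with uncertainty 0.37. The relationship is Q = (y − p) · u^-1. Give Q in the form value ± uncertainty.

94.1 ± 10.6

Let w = y − p = 615. δw = √(δy² + δp²) = √(3600 + 0.0625) = 60.0, so δw/w = 0.0975.
Q is then a monomial in w, u:
δQ/Q = √((δw/w)² + (-1·δu/u)²) = √(0.00950 + 0.00320) = 0.113
Q = 94.1, so δQ = 0.113 × 94.1 = 10.6.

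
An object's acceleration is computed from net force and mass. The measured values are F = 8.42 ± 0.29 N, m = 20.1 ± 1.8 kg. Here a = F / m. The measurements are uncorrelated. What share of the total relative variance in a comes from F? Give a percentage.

12.9%

(δa/a)² = (1·δF/F)² + (-1·δm/m)²
  F term: (1×0.0344)² = 0.00119
  m term: (-1×0.0896)² = 0.00802
Total = 0.00921. Share from F = 0.00119/0.00921 = 0.129.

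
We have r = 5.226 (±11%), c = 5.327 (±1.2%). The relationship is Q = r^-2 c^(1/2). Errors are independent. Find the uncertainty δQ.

0.0186

Products/powers → add relative errors in quadrature, weighted by exponent:
  (-2·δr/r)² = (-2×0.110)² = 0.0484;  (½·δc/c)² = (0.5×0.0120)² = 3.6e-05
δQ/Q = √(0.0484) = 0.220
Q = 0.08451, so δQ = 0.220 × 0.08451 = 0.0186.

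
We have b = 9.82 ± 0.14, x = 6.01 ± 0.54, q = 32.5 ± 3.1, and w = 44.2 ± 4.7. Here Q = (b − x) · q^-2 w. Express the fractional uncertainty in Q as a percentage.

Let u = b − x = 3.81. δu = √(δb² + δx²) = √(0.0196 + 0.292) = 0.558, so δu/u = 0.146.
Q is then a monomial in u, q, w:
δQ/Q = √((δu/u)² + (-2·δq/q)² + (1·δw/w)²) = √(0.0214 + 0.0364 + 0.0113) = 0.263

26.3%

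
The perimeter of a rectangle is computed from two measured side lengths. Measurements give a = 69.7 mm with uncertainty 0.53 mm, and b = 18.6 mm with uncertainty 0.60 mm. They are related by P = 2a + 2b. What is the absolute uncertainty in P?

1.60 mm

Sums and differences: (δP)² = Σ (cᵢ δxᵢ)².
  (2·δa)² = 1.12;  (2·δb)² = 1.44
δP = √(2.56) = 1.60 mm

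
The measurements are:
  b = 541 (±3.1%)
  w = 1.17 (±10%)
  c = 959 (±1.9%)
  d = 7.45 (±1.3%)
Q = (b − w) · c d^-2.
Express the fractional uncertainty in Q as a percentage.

Let u = b − w = 540. δu = √(δb² + δw²) = √(281 + 0.0137) = 16.8, so δu/u = 0.0311.
Q is then a monomial in u, c, d:
δQ/Q = √((δu/u)² + (1·δc/c)² + (-2·δd/d)²) = √(0.000965 + 0.000361 + 0.000676) = 0.0447

4.47%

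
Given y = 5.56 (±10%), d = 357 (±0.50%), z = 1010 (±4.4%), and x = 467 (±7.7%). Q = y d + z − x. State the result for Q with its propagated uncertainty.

2530 ± 207

Let p = y·d = 1980. δp/p = √((1·δy/y)² + (1·δd/d)²) = √(0.0100 + 2.5e-05) = 0.100, so δp = 199.
Q = p + z − x: δQ = √(δp² + δz² + δx²) = √(39500 + 1970 + 1290) = 207
Q = 2530.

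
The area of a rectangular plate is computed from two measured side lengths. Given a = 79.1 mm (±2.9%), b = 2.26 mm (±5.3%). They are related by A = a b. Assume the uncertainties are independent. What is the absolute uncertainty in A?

Each factor contributes (exponent × relative error)² to (δA/A)²:
  (1·δa/a)² = (1×0.0290)² = 0.000841;  (1·δb/b)² = (1×0.0530)² = 0.00281
δA/A = √(0.00365) = 0.0604
A = 179 mm^2, so δA = 0.0604 × 179 = 10.8 mm^2.

10.8 mm^2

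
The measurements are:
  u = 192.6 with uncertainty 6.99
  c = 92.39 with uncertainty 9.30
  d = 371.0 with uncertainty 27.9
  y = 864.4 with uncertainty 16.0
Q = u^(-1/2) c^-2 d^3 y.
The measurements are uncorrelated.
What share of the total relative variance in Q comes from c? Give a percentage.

(δQ/Q)² = (−½·δu/u)² + (-2·δc/c)² + (3·δd/d)² + (1·δy/y)²
  u term: (-0.5×0.0363)² = 0.000329
  c term: (-2×0.101)² = 0.0405
  d term: (3×0.0752)² = 0.0509
  y term: (1×0.0185)² = 0.000343
Total = 0.0921. Share from c = 0.0405/0.0921 = 0.440.

44.0%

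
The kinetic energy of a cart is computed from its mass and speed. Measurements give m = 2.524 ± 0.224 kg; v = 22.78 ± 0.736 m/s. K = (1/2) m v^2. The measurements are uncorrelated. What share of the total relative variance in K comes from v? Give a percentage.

(δK/K)² = (1·δm/m)² + (2·δv/v)²
  m term: (1×0.0887)² = 0.00788
  v term: (2×0.0323)² = 0.00418
Total = 0.0121. Share from v = 0.00418/0.0121 = 0.346.

34.6%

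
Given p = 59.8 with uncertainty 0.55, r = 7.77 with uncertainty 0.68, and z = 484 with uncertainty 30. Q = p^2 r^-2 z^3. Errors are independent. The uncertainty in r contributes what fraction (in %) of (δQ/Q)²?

(δQ/Q)² = (2·δp/p)² + (-2·δr/r)² + (3·δz/z)²
  p term: (2×0.00920)² = 0.000338
  r term: (-2×0.0875)² = 0.0306
  z term: (3×0.0620)² = 0.0346
Total = 0.0656. Share from r = 0.0306/0.0656 = 0.467.

46.7%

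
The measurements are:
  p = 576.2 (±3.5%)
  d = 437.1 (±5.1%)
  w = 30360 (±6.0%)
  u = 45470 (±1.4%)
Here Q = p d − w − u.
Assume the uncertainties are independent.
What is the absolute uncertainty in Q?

15700

Let h = p·d = 251900. δh/h = √((1·δp/p)² + (1·δd/d)²) = √(0.00123 + 0.00260) = 0.0619, so δh = 15600.
Q = h − w − u: δQ = √(δh² + δw² + δu²) = √(2.43e+08 + 3.32e+06 + 4.05e+05) = 15700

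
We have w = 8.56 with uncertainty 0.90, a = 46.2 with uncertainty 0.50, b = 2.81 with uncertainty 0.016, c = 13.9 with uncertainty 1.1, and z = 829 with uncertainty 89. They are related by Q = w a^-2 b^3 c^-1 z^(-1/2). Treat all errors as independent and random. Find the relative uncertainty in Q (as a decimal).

Each factor contributes (exponent × relative error)² to (δQ/Q)²:
  (1·δw/w)² = (1×0.105)² = 0.0111;  (-2·δa/a)² = (-2×0.0108)² = 0.000469;  (3·δb/b)² = (3×0.00569)² = 0.000292;  (-1·δc/c)² = (-1×0.0791)² = 0.00626;  (−½·δz/z)² = (-0.5×0.107)² = 0.00288
δQ/Q = √(0.0210) = 0.145

0.145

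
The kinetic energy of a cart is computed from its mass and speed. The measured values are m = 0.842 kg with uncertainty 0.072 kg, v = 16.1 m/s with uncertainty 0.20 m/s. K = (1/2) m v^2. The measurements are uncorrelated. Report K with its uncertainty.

Products/powers → add relative errors in quadrature, weighted by exponent:
  (1·δm/m)² = (1×0.0855)² = 0.00731;  (2·δv/v)² = (2×0.0124)² = 0.000617
δK/K = √(0.00793) = 0.0890
K = 109 J, so δK = 0.0890 × 109 = 9.72 J.

109 ± 9.72 J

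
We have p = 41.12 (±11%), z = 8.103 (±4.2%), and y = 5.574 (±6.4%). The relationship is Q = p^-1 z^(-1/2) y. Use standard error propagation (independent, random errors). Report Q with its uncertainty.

0.04762 ± 0.00614

Q is a product of powers, so relative uncertainties combine in quadrature:
  (-1·δp/p)² = (-1×0.110)² = 0.0121;  (−½·δz/z)² = (-0.5×0.0420)² = 0.000441;  (1·δy/y)² = (1×0.0640)² = 0.00410
δQ/Q = √(0.0166) = 0.129
Q = 0.04762, so δQ = 0.129 × 0.04762 = 0.00614.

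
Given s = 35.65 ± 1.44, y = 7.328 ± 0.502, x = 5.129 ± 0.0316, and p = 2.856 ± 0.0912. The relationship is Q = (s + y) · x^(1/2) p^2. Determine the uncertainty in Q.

Let u = s + y = 42.98. δu = √(δs² + δy²) = √(2.07 + 0.252) = 1.52, so δu/u = 0.0355.
Q is then a monomial in u, x, p:
δQ/Q = √((δu/u)² + (½·δx/x)² + (2·δp/p)²) = √(0.00126 + 9.49e-06 + 0.00408) = 0.0731
Q = 793.9, so δQ = 0.0731 × 793.9 = 58.1.

58.1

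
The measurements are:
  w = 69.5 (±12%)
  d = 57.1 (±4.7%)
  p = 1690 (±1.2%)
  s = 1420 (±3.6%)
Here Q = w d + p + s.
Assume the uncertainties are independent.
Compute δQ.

514

Let h = w·d = 3970. δh/h = √((1·δw/w)² + (1·δd/d)²) = √(0.0144 + 0.00221) = 0.129, so δh = 511.
Q = h + p + s: δQ = √(δh² + δp² + δs²) = √(2.62e+05 + 411 + 2610) = 514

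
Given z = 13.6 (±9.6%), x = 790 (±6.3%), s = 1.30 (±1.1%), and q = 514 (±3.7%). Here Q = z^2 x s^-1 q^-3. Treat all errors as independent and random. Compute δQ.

0.000191

Relative error in a monomial: (δQ/Q)² = Σ (nᵢ · δxᵢ/xᵢ)².
  (2·δz/z)² = (2×0.0960)² = 0.0369;  (1·δx/x)² = (1×0.0630)² = 0.00397;  (-1·δs/s)² = (-1×0.0110)² = 0.000121;  (-3·δq/q)² = (-3×0.0370)² = 0.0123
δQ/Q = √(0.0533) = 0.231
Q = 0.000828, so δQ = 0.231 × 0.000828 = 0.000191.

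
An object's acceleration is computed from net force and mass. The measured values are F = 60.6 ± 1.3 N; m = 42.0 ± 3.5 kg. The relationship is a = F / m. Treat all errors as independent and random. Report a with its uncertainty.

1.44 ± 0.124 m/s^2

Relative error in a monomial: (δa/a)² = Σ (nᵢ · δxᵢ/xᵢ)².
  (1·δF/F)² = (1×0.0215)² = 0.000460;  (-1·δm/m)² = (-1×0.0833)² = 0.00694
δa/a = √(0.00740) = 0.0861
a = 1.44 m/s^2, so δa = 0.0861 × 1.44 = 0.124 m/s^2.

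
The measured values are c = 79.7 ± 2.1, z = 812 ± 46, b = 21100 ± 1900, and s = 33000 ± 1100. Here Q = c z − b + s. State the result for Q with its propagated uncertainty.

Let p = c·z = 64700. δp/p = √((1·δc/c)² + (1·δz/z)²) = √(0.000694 + 0.00321) = 0.0625, so δp = 4040.
Q = p − b + s: δQ = √(δp² + δb² + δs²) = √(1.63e+07 + 3.61e+06 + 1.21e+06) = 4600
Q = 76600.

76600 ± 4600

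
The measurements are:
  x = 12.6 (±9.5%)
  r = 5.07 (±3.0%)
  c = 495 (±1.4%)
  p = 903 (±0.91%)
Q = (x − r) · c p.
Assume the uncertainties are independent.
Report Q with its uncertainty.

(3.37 ± 0.542) × 10^6

Let u = x − r = 7.53. δu = √(δx² + δr²) = √(1.43 + 0.0231) = 1.21, so δu/u = 0.160.
Q is then a monomial in u, c, p:
δQ/Q = √((δu/u)² + (1·δc/c)² + (1·δp/p)²) = √(0.0257 + 0.000196 + 8.28e-05) = 0.161
Q = 3.37e+06, so δQ = 0.161 × 3.37e+06 = 5.42e+05.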